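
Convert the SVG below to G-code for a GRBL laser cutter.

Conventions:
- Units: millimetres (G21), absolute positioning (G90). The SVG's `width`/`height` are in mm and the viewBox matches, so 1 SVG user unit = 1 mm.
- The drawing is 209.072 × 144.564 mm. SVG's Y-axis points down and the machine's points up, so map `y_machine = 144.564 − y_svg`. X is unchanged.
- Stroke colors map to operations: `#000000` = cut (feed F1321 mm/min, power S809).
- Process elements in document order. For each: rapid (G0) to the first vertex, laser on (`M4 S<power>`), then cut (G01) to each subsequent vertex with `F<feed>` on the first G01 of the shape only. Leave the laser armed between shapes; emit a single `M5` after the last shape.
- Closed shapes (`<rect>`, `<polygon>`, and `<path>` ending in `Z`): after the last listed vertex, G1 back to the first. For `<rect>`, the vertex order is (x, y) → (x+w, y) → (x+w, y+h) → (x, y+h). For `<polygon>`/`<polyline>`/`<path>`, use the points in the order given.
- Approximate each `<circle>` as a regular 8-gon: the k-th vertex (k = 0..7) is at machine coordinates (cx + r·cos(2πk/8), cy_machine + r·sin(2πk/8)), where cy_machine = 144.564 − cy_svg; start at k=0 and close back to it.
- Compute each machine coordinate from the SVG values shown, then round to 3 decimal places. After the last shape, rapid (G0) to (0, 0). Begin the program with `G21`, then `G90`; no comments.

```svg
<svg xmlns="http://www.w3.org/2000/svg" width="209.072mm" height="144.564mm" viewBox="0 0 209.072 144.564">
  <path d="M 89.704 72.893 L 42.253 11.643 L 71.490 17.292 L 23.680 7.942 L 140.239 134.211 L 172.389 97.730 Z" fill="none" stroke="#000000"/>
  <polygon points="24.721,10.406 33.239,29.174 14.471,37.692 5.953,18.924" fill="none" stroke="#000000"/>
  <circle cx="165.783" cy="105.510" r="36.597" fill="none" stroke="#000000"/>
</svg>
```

G21
G90
G0 X89.704 Y71.671
M4 S809
G01 X42.253 Y132.921 F1321
G01 X71.490 Y127.272
G01 X23.680 Y136.622
G01 X140.239 Y10.353
G01 X172.389 Y46.834
G01 X89.704 Y71.671
G0 X24.721 Y134.158
M4 S809
G01 X33.239 Y115.390 F1321
G01 X14.471 Y106.872
G01 X5.953 Y125.640
G01 X24.721 Y134.158
G0 X202.380 Y39.054
M4 S809
G01 X191.661 Y64.932 F1321
G01 X165.783 Y75.651
G01 X139.905 Y64.932
G01 X129.186 Y39.054
G01 X139.905 Y13.176
G01 X165.783 Y2.457
G01 X191.661 Y13.176
G01 X202.380 Y39.054
M5
G0 X0.000 Y0.000

viewBox `0 0 209.072 144.564` with mm width/height → 1 unit = 1 mm. Flip: y_m = 144.564 − y_svg.

**Shape 1** — `<path>` closed polygon, stroke `#000000` → cut (S809, F1321). Machine vertices: (89.704,71.671) → (42.253,132.921) → (71.490,127.272) → (23.680,136.622) → (140.239,10.353) → (172.389,46.834) → (89.704,71.671). Closed: final G1 returns to the first vertex.

**Shape 2** — `<polygon>` regular polygon, stroke `#000000` → cut (S809, F1321). Machine vertices: (24.721,134.158) → (33.239,115.390) → (14.471,106.872) → (5.953,125.640) → (24.721,134.158). Closed: final G1 returns to the first vertex.

**Shape 3** — `<circle>` circle, stroke `#000000` → cut (S809, F1321). Machine vertices: (202.380,39.054) → (191.661,64.932) → (165.783,75.651) → (139.905,64.932) → (129.186,39.054) → (139.905,13.176) → (165.783,2.457) → (191.661,13.176) → (202.380,39.054). Closed: final G1 returns to the first vertex.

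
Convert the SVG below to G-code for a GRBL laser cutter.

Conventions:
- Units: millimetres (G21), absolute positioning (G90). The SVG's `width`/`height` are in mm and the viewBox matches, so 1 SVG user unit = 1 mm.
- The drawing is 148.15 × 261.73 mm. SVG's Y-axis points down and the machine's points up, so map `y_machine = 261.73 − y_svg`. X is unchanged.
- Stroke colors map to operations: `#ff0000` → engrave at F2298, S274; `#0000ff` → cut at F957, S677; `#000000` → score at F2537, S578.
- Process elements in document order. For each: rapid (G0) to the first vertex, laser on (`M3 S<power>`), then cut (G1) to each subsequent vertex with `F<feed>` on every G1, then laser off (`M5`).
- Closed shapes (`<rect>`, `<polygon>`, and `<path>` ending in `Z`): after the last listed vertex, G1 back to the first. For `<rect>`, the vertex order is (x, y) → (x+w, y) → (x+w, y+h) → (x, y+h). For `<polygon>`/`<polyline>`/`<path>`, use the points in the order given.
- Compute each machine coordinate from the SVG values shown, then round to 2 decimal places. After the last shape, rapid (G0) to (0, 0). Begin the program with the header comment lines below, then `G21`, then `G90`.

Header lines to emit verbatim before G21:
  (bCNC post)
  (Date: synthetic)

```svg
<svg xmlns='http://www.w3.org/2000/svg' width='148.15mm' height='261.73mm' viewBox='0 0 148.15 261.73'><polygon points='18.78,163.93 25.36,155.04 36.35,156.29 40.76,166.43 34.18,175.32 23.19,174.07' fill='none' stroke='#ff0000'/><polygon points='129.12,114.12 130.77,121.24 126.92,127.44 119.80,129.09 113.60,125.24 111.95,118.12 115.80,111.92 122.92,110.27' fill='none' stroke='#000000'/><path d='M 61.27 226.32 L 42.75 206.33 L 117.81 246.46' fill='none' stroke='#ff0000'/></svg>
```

(bCNC post)
(Date: synthetic)
G21
G90
G0 X18.78 Y97.80
M3 S274
G1 X25.36 Y106.69 F2298
G1 X36.35 Y105.44 F2298
G1 X40.76 Y95.30 F2298
G1 X34.18 Y86.41 F2298
G1 X23.19 Y87.66 F2298
G1 X18.78 Y97.80 F2298
M5
G0 X129.12 Y147.61
M3 S578
G1 X130.77 Y140.49 F2537
G1 X126.92 Y134.29 F2537
G1 X119.80 Y132.64 F2537
G1 X113.60 Y136.49 F2537
G1 X111.95 Y143.61 F2537
G1 X115.80 Y149.81 F2537
G1 X122.92 Y151.46 F2537
G1 X129.12 Y147.61 F2537
M5
G0 X61.27 Y35.41
M3 S274
G1 X42.75 Y55.40 F2298
G1 X117.81 Y15.27 F2298
M5
G0 X0.00 Y0.00

Since the viewBox matches the mm dimensions, user units are millimetres directly. The only transform is the Y-flip y_m = 261.73 − y_svg.

Shape 1 is a regular polygon drawn with `<polygon>`. Its stroke #ff0000 means engrave at S274, F2298. After flipping Y the toolpath is (18.78,97.80) → (25.36,106.69) → (36.35,105.44) → (40.76,95.30) → (34.18,86.41) → (23.19,87.66) → (18.78,97.80), returning to the start.

Shape 2 is a regular polygon drawn with `<polygon>`. Its stroke #000000 means score at S578, F2537. After flipping Y the toolpath is (129.12,147.61) → (130.77,140.49) → (126.92,134.29) → (119.80,132.64) → (113.60,136.49) → (111.95,143.61) → (115.80,149.81) → (122.92,151.46) → (129.12,147.61), returning to the start.

Shape 3 is a open polyline drawn with `<path>`. Its stroke #ff0000 means engrave at S274, F2298. After flipping Y the toolpath is (61.27,35.41) → (42.75,55.40) → (117.81,15.27).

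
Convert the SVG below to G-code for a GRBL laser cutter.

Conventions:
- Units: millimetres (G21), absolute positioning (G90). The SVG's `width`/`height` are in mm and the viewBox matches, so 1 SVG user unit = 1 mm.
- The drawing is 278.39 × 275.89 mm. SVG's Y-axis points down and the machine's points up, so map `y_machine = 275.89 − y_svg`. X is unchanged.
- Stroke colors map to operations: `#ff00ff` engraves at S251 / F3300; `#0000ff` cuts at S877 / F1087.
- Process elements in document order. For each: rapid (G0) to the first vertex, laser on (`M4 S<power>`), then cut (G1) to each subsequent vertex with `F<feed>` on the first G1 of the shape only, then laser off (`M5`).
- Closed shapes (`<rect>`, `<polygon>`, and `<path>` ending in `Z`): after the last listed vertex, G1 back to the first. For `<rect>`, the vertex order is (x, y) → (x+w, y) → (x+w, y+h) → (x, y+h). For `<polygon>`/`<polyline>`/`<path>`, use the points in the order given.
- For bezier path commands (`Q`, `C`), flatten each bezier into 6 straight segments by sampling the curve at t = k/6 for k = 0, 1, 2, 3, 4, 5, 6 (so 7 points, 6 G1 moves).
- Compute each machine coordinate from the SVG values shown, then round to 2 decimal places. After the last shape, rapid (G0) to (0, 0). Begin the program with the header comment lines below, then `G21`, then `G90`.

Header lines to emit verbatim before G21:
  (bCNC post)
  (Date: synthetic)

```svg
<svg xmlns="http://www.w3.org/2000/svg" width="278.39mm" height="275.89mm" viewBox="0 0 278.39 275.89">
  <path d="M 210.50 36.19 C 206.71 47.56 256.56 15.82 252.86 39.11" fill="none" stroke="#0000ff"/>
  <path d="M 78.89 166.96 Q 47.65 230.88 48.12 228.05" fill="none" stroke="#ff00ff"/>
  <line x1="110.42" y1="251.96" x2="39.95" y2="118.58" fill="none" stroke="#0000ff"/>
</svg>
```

1 u = 1 mm; y_m = 275.89 − y.

[1] `<path>` cubic bezier, #0000ff→cut S877 F1087: (210.50,239.70) → (212.58,237.15) → (220.62,239.07) → (231.65,242.71) → (242.68,245.36) → (250.74,244.29) → (252.86,236.78)

[2] `<path>` quadratic bezier, #ff00ff→engrave S251 F3300: (78.89,108.93) → (69.36,89.48) → (61.59,73.73) → (55.58,61.70) → (51.33,53.37) → (48.84,48.75) → (48.12,47.84)

[3] `<line>` line segment, #0000ff→cut S877 F1087: (110.42,23.93) → (39.95,157.31)

(bCNC post)
(Date: synthetic)
G21
G90
G0 X210.50 Y239.70
M4 S877
G1 X212.58 Y237.15 F1087
G1 X220.62 Y239.07
G1 X231.65 Y242.71
G1 X242.68 Y245.36
G1 X250.74 Y244.29
G1 X252.86 Y236.78
M5
G0 X78.89 Y108.93
M4 S251
G1 X69.36 Y89.48 F3300
G1 X61.59 Y73.73
G1 X55.58 Y61.70
G1 X51.33 Y53.37
G1 X48.84 Y48.75
G1 X48.12 Y47.84
M5
G0 X110.42 Y23.93
M4 S877
G1 X39.95 Y157.31 F1087
M5
G0 X0.00 Y0.00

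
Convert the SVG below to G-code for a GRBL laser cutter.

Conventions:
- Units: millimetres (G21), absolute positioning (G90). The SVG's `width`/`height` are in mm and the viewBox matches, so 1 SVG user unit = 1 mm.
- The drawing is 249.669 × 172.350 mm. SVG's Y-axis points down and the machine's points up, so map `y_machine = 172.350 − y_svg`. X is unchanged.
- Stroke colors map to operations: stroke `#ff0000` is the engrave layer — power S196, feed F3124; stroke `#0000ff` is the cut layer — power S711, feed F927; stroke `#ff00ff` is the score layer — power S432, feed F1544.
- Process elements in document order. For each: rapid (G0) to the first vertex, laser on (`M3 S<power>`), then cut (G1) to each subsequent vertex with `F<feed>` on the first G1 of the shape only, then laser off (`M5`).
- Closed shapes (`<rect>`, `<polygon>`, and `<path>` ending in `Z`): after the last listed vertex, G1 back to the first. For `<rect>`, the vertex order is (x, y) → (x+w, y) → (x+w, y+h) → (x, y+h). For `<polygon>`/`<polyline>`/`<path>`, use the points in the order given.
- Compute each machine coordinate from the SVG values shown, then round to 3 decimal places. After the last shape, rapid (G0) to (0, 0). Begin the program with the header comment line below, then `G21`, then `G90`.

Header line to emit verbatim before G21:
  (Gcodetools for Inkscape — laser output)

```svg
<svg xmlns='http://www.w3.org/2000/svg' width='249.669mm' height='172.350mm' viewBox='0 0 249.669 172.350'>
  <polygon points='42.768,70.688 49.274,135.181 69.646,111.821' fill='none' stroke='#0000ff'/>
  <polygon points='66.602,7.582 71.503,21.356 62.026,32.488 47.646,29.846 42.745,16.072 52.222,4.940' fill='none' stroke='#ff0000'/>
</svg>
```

(Gcodetools for Inkscape — laser output)
G21
G90
G0 X42.768 Y101.662
M3 S711
G1 X49.274 Y37.169 F927
G1 X69.646 Y60.529
G1 X42.768 Y101.662
M5
G0 X66.602 Y164.768
M3 S196
G1 X71.503 Y150.994 F3124
G1 X62.026 Y139.862
G1 X47.646 Y142.504
G1 X42.745 Y156.278
G1 X52.222 Y167.410
G1 X66.602 Y164.768
M5
G0 X0.000 Y0.000

Since the viewBox matches the mm dimensions, user units are millimetres directly. The only transform is the Y-flip y_m = 172.350 − y_svg.

Shape 1 is a closed polygon drawn with `<polygon>`. Its stroke #0000ff means cut at S711, F927. After flipping Y the toolpath is (42.768,101.662) → (49.274,37.169) → (69.646,60.529) → (42.768,101.662), returning to the start.

Shape 2 is a regular polygon drawn with `<polygon>`. Its stroke #ff0000 means engrave at S196, F3124. After flipping Y the toolpath is (66.602,164.768) → (71.503,150.994) → (62.026,139.862) → (47.646,142.504) → (42.745,156.278) → (52.222,167.410) → (66.602,164.768), returning to the start.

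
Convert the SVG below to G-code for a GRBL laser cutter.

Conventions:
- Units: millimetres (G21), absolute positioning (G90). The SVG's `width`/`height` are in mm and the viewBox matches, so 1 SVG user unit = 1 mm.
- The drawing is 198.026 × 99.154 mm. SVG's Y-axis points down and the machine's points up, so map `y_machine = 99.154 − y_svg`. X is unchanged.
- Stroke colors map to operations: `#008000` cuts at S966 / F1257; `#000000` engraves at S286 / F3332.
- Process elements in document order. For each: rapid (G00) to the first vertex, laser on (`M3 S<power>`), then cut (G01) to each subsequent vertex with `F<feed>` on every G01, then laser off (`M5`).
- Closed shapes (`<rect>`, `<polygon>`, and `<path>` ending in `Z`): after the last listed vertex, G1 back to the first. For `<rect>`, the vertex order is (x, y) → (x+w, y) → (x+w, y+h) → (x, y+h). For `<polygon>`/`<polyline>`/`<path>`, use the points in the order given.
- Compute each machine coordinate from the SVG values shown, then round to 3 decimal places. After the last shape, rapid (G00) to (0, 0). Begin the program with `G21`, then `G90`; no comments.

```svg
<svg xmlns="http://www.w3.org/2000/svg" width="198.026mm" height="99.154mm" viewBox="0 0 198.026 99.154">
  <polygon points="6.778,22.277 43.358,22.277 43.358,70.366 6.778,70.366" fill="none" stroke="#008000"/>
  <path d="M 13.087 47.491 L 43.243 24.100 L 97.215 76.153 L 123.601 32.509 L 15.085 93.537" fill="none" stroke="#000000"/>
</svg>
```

Since the viewBox matches the mm dimensions, user units are millimetres directly. The only transform is the Y-flip y_m = 99.154 − y_svg.

Shape 1 is a rectangle drawn with `<polygon>`. Its stroke #008000 means cut at S966, F1257. After flipping Y the toolpath is (6.778,76.877) → (43.358,76.877) → (43.358,28.788) → (6.778,28.788) → (6.778,76.877), returning to the start.

Shape 2 is a open polyline drawn with `<path>`. Its stroke #000000 means engrave at S286, F3332. After flipping Y the toolpath is (13.087,51.663) → (43.243,75.054) → (97.215,23.001) → (123.601,66.645) → (15.085,5.617).

G21
G90
G00 X6.778 Y76.877
M3 S966
G01 X43.358 Y76.877 F1257
G01 X43.358 Y28.788 F1257
G01 X6.778 Y28.788 F1257
G01 X6.778 Y76.877 F1257
M5
G00 X13.087 Y51.663
M3 S286
G01 X43.243 Y75.054 F3332
G01 X97.215 Y23.001 F3332
G01 X123.601 Y66.645 F3332
G01 X15.085 Y5.617 F3332
M5
G00 X0.000 Y0.000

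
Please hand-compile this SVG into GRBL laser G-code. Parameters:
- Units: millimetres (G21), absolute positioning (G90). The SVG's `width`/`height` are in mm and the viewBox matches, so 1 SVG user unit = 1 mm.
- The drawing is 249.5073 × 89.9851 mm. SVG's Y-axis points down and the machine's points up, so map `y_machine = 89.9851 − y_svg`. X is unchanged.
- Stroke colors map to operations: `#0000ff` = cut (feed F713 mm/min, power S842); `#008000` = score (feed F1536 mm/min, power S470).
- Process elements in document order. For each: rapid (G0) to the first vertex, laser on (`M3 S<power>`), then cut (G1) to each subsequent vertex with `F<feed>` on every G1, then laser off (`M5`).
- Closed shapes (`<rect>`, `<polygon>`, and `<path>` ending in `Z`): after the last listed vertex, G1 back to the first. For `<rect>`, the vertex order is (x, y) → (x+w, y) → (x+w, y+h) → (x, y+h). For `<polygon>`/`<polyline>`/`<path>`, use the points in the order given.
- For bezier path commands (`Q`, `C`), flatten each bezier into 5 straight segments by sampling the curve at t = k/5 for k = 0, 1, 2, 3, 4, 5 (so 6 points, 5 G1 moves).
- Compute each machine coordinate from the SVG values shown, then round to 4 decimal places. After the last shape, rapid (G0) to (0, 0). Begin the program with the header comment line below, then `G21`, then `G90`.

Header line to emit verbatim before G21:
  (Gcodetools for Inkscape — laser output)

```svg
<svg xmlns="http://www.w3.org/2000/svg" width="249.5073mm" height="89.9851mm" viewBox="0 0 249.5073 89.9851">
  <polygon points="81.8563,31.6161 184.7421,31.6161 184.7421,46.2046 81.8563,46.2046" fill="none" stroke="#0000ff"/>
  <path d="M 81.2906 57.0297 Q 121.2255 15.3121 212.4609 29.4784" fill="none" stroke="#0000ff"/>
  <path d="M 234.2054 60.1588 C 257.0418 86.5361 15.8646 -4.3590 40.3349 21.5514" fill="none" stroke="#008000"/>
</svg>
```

1 u = 1 mm; y_m = 89.9851 − y.

[1] `<polygon>` rectangle, #0000ff→cut S842 F713: (81.8563,58.3690) → (184.7421,58.3690) → (184.7421,43.7805) → (81.8563,43.7805) → (81.8563,58.3690) (closed)

[2] `<path>` quadratic bezier, #0000ff→cut S842 F713: (81.2906,32.9554) → (99.3166,47.4071) → (121.4466,57.3881) → (147.6807,62.8983) → (178.0188,63.9379) → (212.4609,60.5067)

[3] `<path>` cubic bezier, #008000→score S470 F1536: (234.2054,29.8263) → (220.4629,26.2000) → (168.7809,39.4833) → (104.5830,58.4405) → (53.2931,71.8359) → (40.3349,68.4337)

(Gcodetools for Inkscape — laser output)
G21
G90
G0 X81.8563 Y58.3690
M3 S842
G1 X184.7421 Y58.3690 F713
G1 X184.7421 Y43.7805 F713
G1 X81.8563 Y43.7805 F713
G1 X81.8563 Y58.3690 F713
M5
G0 X81.2906 Y32.9554
M3 S842
G1 X99.3166 Y47.4071 F713
G1 X121.4466 Y57.3881 F713
G1 X147.6807 Y62.8983 F713
G1 X178.0188 Y63.9379 F713
G1 X212.4609 Y60.5067 F713
M5
G0 X234.2054 Y29.8263
M3 S470
G1 X220.4629 Y26.2000 F1536
G1 X168.7809 Y39.4833 F1536
G1 X104.5830 Y58.4405 F1536
G1 X53.2931 Y71.8359 F1536
G1 X40.3349 Y68.4337 F1536
M5
G0 X0.0000 Y0.0000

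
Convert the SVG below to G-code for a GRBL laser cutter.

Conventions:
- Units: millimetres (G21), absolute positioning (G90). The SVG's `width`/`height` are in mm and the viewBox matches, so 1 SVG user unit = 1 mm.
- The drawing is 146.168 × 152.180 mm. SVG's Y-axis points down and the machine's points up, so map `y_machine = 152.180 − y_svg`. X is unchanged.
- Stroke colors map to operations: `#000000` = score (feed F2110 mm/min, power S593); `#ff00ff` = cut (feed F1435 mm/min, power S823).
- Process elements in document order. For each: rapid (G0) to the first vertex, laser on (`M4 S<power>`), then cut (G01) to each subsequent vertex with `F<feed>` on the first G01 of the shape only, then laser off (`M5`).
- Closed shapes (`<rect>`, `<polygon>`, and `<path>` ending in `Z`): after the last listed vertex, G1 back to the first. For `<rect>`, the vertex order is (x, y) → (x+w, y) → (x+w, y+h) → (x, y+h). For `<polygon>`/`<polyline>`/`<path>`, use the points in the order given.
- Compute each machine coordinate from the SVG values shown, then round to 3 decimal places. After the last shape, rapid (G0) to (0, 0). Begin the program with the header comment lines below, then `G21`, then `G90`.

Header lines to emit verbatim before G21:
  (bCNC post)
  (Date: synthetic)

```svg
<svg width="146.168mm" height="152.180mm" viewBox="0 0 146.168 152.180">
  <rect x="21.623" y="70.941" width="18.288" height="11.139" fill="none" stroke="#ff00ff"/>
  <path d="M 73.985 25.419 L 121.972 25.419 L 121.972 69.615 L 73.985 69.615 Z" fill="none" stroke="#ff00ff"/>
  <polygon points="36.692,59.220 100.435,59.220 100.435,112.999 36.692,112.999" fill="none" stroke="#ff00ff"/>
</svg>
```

(bCNC post)
(Date: synthetic)
G21
G90
G0 X21.623 Y81.239
M4 S823
G01 X39.911 Y81.239 F1435
G01 X39.911 Y70.100
G01 X21.623 Y70.100
G01 X21.623 Y81.239
M5
G0 X73.985 Y126.761
M4 S823
G01 X121.972 Y126.761 F1435
G01 X121.972 Y82.565
G01 X73.985 Y82.565
G01 X73.985 Y126.761
M5
G0 X36.692 Y92.960
M4 S823
G01 X100.435 Y92.960 F1435
G01 X100.435 Y39.181
G01 X36.692 Y39.181
G01 X36.692 Y92.960
M5
G0 X0.000 Y0.000

1 u = 1 mm; y_m = 152.180 − y.

[1] `<rect>` rectangle, #ff00ff→cut S823 F1435: (21.623,81.239) → (39.911,81.239) → (39.911,70.100) → (21.623,70.100) → (21.623,81.239) (closed)

[2] `<path>` rectangle, #ff00ff→cut S823 F1435: (73.985,126.761) → (121.972,126.761) → (121.972,82.565) → (73.985,82.565) → (73.985,126.761) (closed)

[3] `<polygon>` rectangle, #ff00ff→cut S823 F1435: (36.692,92.960) → (100.435,92.960) → (100.435,39.181) → (36.692,39.181) → (36.692,92.960) (closed)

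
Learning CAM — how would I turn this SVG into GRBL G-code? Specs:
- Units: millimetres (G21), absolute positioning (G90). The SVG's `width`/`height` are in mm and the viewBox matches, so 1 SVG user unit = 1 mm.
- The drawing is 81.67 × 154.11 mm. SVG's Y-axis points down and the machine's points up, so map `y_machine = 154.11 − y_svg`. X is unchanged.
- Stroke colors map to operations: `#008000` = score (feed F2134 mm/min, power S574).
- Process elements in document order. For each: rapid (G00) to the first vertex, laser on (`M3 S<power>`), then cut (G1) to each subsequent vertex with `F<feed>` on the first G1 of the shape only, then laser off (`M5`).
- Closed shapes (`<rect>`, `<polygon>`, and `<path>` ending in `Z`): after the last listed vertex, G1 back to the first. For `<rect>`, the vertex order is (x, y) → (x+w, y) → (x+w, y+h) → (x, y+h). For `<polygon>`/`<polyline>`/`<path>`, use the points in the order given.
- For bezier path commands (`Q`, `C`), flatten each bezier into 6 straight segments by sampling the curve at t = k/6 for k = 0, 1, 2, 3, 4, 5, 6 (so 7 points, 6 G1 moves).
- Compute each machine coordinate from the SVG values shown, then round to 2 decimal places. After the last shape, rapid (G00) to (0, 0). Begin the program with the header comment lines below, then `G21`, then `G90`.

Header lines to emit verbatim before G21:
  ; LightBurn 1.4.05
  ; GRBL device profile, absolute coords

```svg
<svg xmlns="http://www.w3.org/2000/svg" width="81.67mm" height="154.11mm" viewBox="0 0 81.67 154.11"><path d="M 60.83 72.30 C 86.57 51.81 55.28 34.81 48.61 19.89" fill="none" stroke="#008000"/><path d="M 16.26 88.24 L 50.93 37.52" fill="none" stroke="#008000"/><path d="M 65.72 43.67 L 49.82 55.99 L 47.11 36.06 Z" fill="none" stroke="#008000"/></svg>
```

Since the viewBox matches the mm dimensions, user units are millimetres directly. The only transform is the Y-flip y_m = 154.11 − y_svg.

Shape 1 is a cubic bezier drawn with `<path>`. Its stroke #008000 means score at S574, F2134. After flipping Y the toolpath is (60.83,81.81) → (69.33,91.77) → (70.58,101.19) → (66.87,110.10) → (60.46,118.55) → (53.62,126.58) → (48.61,134.22).

Shape 2 is a line segment drawn with `<path>`. Its stroke #008000 means score at S574, F2134. After flipping Y the toolpath is (16.26,65.87) → (50.93,116.59).

Shape 3 is a regular polygon drawn with `<path>`. Its stroke #008000 means score at S574, F2134. After flipping Y the toolpath is (65.72,110.44) → (49.82,98.12) → (47.11,118.05) → (65.72,110.44), returning to the start.

; LightBurn 1.4.05
; GRBL device profile, absolute coords
G21
G90
G00 X60.83 Y81.81
M3 S574
G1 X69.33 Y91.77 F2134
G1 X70.58 Y101.19
G1 X66.87 Y110.10
G1 X60.46 Y118.55
G1 X53.62 Y126.58
G1 X48.61 Y134.22
M5
G00 X16.26 Y65.87
M3 S574
G1 X50.93 Y116.59 F2134
M5
G00 X65.72 Y110.44
M3 S574
G1 X49.82 Y98.12 F2134
G1 X47.11 Y118.05
G1 X65.72 Y110.44
M5
G00 X0.00 Y0.00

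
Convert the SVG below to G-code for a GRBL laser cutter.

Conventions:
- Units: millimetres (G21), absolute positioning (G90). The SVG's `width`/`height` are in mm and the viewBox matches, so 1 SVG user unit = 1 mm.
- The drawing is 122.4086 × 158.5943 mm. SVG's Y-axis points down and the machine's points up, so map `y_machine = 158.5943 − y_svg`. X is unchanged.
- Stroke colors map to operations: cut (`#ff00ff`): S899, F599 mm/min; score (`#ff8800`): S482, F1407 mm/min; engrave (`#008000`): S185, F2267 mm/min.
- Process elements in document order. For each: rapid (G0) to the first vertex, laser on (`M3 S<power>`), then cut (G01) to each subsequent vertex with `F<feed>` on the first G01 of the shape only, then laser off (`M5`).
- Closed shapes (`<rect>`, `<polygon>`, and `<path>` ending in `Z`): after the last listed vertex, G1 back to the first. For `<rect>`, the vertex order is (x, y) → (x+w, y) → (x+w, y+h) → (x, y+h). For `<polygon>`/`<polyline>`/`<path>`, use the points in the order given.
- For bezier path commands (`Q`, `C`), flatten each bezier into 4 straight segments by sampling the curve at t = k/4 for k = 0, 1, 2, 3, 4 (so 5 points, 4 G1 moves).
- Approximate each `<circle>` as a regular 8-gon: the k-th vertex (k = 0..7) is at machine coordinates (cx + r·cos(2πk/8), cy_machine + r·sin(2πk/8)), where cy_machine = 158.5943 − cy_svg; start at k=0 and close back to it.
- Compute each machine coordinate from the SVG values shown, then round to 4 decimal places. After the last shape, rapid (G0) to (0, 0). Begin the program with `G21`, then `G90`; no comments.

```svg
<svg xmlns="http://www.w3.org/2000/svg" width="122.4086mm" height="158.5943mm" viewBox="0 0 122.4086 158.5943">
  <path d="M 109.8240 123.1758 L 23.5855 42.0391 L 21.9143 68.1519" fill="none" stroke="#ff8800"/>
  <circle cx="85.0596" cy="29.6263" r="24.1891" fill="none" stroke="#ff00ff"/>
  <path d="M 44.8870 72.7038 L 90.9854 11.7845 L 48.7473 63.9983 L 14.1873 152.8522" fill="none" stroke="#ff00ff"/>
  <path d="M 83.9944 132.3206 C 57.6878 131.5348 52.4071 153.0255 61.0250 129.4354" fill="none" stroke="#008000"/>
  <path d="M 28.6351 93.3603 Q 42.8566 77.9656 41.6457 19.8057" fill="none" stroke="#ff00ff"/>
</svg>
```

G21
G90
G0 X109.8240 Y35.4185
M3 S482
G01 X23.5855 Y116.5552 F1407
G01 X21.9143 Y90.4424
M5
G0 X109.2487 Y128.9680
M3 S899
G01 X102.1639 Y146.0723 F599
G01 X85.0596 Y153.1571
G01 X67.9553 Y146.0723
G01 X60.8705 Y128.9680
G01 X67.9553 Y111.8637
G01 X85.0596 Y104.7789
G01 X102.1639 Y111.8637
G01 X109.2487 Y128.9680
M5
G0 X44.8870 Y85.8905
M3 S899
G01 X90.9854 Y146.8098 F599
G01 X48.7473 Y94.5960
G01 X14.1873 Y5.7421
M5
G0 X83.9944 Y26.2737
M3 S185
G01 X68.0954 Y23.7387 F2267
G01 X59.4130 Y19.1647
G01 X57.2789 Y18.8665
G01 X61.0250 Y29.1589
M5
G0 X28.6351 Y65.2340
M3 S899
G01 X34.7813 Y75.6042 F599
G01 X38.9985 Y91.3200
G01 X41.2866 Y112.3815
G01 X41.6457 Y138.7886
M5
G0 X0.0000 Y0.0000

1 u = 1 mm; y_m = 158.5943 − y.

[1] `<path>` open polyline, #ff8800→score S482 F1407: (109.8240,35.4185) → (23.5855,116.5552) → (21.9143,90.4424)

[2] `<circle>` circle, #ff00ff→cut S899 F599: (109.2487,128.9680) → (102.1639,146.0723) → (85.0596,153.1571) → (67.9553,146.0723) → (60.8705,128.9680) → (67.9553,111.8637) → (85.0596,104.7789) → (102.1639,111.8637) → (109.2487,128.9680) (closed)

[3] `<path>` open polyline, #ff00ff→cut S899 F599: (44.8870,85.8905) → (90.9854,146.8098) → (48.7473,94.5960) → (14.1873,5.7421)

[4] `<path>` cubic bezier, #008000→engrave S185 F2267: (83.9944,26.2737) → (68.0954,23.7387) → (59.4130,19.1647) → (57.2789,18.8665) → (61.0250,29.1589)

[5] `<path>` quadratic bezier, #ff00ff→cut S899 F599: (28.6351,65.2340) → (34.7813,75.6042) → (38.9985,91.3200) → (41.2866,112.3815) → (41.6457,138.7886)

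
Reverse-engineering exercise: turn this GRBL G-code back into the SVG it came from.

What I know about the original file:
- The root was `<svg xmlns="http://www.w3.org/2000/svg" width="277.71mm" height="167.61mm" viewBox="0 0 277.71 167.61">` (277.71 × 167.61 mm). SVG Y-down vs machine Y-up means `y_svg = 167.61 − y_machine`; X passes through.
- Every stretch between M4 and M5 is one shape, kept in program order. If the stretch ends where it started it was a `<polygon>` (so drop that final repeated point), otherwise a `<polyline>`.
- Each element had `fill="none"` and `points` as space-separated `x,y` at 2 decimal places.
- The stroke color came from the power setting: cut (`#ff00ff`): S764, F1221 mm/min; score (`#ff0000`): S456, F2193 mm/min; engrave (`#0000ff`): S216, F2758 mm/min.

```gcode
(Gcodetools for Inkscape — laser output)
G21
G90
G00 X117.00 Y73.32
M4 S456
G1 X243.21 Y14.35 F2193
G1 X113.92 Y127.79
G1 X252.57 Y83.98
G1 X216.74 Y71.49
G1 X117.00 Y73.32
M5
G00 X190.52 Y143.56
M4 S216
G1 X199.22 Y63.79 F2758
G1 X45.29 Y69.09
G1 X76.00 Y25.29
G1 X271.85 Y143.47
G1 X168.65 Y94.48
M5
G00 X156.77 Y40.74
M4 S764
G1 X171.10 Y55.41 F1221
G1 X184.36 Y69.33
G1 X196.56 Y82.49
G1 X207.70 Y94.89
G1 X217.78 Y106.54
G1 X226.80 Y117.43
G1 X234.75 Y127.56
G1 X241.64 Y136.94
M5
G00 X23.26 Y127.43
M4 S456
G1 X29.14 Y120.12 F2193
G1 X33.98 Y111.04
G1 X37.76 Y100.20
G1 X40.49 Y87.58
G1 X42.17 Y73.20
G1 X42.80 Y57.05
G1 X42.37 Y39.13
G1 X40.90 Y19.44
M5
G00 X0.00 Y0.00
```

Machine Y-up, SVG Y-down with viewBox height 167.61, so y_svg = 167.61 − y_machine; X carries over.

Run 1: S456 ⇒ score layer `#ff0000`. The run returns to its start, so emit a `<polygon>` with points (Y-flipped): 117.00,94.29 243.21,153.26 113.92,39.82 252.57,83.63 216.74,96.12.

Run 2: S216 ⇒ engrave layer `#0000ff`. The run is open, so emit a `<polyline>` with points (Y-flipped): 190.52,24.05 199.22,103.82 45.29,98.52 76.00,142.32 271.85,24.14 168.65,73.13.

Run 3: the run's S764 means `#ff00ff` (cut). The run is open, so emit a `<polyline>` with points (Y-flipped): 156.77,126.87 171.10,112.20 184.36,98.28 196.56,85.12 207.70,72.72 217.78,61.07 226.80,50.18 234.75,40.05 241.64,30.67.

Run 4: the run's S456 means `#ff0000` (score). The run is open, so emit a `<polyline>` with points (Y-flipped): 23.26,40.18 29.14,47.49 33.98,56.57 37.76,67.41 40.49,80.03 42.17,94.41 42.80,110.56 42.37,128.48 40.90,148.17.

<svg xmlns="http://www.w3.org/2000/svg" width="277.71mm" height="167.61mm" viewBox="0 0 277.71 167.61">
  <polygon points="117.00,94.29 243.21,153.26 113.92,39.82 252.57,83.63 216.74,96.12" fill="none" stroke="#ff0000"/>
  <polyline points="190.52,24.05 199.22,103.82 45.29,98.52 76.00,142.32 271.85,24.14 168.65,73.13" fill="none" stroke="#0000ff"/>
  <polyline points="156.77,126.87 171.10,112.20 184.36,98.28 196.56,85.12 207.70,72.72 217.78,61.07 226.80,50.18 234.75,40.05 241.64,30.67" fill="none" stroke="#ff00ff"/>
  <polyline points="23.26,40.18 29.14,47.49 33.98,56.57 37.76,67.41 40.49,80.03 42.17,94.41 42.80,110.56 42.37,128.48 40.90,148.17" fill="none" stroke="#ff0000"/>
</svg>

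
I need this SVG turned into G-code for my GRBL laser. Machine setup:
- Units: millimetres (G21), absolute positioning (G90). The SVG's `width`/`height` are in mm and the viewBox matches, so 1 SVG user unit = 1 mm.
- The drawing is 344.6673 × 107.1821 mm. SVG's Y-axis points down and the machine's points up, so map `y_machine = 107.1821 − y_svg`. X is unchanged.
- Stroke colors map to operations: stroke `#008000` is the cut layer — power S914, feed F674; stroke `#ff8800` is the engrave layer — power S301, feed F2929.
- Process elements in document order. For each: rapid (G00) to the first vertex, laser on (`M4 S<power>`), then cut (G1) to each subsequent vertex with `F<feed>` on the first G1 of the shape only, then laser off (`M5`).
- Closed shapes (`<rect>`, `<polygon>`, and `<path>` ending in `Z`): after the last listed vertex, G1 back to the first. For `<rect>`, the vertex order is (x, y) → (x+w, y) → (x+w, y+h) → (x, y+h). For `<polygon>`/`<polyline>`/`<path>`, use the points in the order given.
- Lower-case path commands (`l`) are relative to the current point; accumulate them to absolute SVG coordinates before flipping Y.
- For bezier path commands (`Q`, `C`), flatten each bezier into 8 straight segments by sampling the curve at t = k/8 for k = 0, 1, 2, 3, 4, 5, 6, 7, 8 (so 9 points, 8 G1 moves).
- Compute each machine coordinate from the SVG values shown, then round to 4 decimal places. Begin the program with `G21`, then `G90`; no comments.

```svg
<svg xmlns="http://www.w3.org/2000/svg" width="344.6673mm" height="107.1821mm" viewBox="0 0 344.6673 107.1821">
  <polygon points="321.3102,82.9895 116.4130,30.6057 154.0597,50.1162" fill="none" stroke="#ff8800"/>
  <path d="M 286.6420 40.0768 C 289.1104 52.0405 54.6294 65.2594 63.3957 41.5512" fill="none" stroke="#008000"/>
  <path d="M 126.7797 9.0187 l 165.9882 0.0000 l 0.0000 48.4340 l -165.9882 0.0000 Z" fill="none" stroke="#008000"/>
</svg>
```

G21
G90
G00 X321.3102 Y24.1926
M4 S301
G1 X116.4130 Y76.5764 F2929
G1 X154.0597 Y57.0659
G1 X321.3102 Y24.1926
M5
G00 X286.6420 Y67.1053
M4 S914
G1 X277.3985 Y62.6346 F674
G1 X251.5684 Y58.4938
G1 X214.7788 Y55.1301
G1 X172.6571 Y52.9911
G1 X130.8307 Y52.5243
G1 X94.9268 Y54.1770
G1 X70.5727 Y58.3967
G1 X63.3957 Y65.6309
M5
G00 X126.7797 Y98.1634
M4 S914
G1 X292.7679 Y98.1634 F674
G1 X292.7679 Y49.7294
G1 X126.7797 Y49.7294
G1 X126.7797 Y98.1634
M5

Since the viewBox matches the mm dimensions, user units are millimetres directly. The only transform is the Y-flip y_m = 107.1821 − y_svg.

Shape 1 is a closed polygon drawn with `<polygon>`. Its stroke #ff8800 means engrave at S301, F2929. After flipping Y the toolpath is (321.3102,24.1926) → (116.4130,76.5764) → (154.0597,57.0659) → (321.3102,24.1926), returning to the start.

Shape 2 is a cubic bezier drawn with `<path>`. Its stroke #008000 means cut at S914, F674. After flipping Y the toolpath is (286.6420,67.1053) → (277.3985,62.6346) → (251.5684,58.4938) → (214.7788,55.1301) → (172.6571,52.9911) → (130.8307,52.5243) → (94.9268,54.1770) → (70.5727,58.3967) → (63.3957,65.6309).

Shape 3 is a rectangle drawn with `<path>`. Its stroke #008000 means cut at S914, F674. After flipping Y the toolpath is (126.7797,98.1634) → (292.7679,98.1634) → (292.7679,49.7294) → (126.7797,49.7294) → (126.7797,98.1634), returning to the start.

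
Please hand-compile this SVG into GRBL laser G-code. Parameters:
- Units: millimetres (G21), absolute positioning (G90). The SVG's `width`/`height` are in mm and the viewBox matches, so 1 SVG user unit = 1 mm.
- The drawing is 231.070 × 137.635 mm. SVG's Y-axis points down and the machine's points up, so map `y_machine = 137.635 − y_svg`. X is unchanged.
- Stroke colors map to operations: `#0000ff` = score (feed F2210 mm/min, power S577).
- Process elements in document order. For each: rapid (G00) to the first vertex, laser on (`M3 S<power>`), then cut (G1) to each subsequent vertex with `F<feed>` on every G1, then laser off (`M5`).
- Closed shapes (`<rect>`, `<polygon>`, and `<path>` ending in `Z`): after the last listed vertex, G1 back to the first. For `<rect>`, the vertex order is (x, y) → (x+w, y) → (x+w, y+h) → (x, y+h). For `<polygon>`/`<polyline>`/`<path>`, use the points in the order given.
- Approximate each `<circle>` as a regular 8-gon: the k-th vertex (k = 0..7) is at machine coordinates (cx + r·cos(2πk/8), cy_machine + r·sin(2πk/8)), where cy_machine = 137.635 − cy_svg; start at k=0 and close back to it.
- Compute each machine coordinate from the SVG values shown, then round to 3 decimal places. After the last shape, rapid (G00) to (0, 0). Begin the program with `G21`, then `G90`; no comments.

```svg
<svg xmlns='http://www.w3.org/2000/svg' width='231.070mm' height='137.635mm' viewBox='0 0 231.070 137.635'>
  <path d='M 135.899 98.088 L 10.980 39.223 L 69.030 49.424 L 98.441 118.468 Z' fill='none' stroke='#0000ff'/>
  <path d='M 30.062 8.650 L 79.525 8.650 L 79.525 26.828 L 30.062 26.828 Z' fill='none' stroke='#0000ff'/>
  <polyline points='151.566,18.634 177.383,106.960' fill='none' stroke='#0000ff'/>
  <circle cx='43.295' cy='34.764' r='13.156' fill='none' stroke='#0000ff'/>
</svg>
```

G21
G90
G00 X135.899 Y39.547
M3 S577
G1 X10.980 Y98.412 F2210
G1 X69.030 Y88.211 F2210
G1 X98.441 Y19.167 F2210
G1 X135.899 Y39.547 F2210
M5
G00 X30.062 Y128.985
M3 S577
G1 X79.525 Y128.985 F2210
G1 X79.525 Y110.807 F2210
G1 X30.062 Y110.807 F2210
G1 X30.062 Y128.985 F2210
M5
G00 X151.566 Y119.001
M3 S577
G1 X177.383 Y30.675 F2210
M5
G00 X56.451 Y102.871
M3 S577
G1 X52.598 Y112.174 F2210
G1 X43.295 Y116.027 F2210
G1 X33.992 Y112.174 F2210
G1 X30.139 Y102.871 F2210
G1 X33.992 Y93.568 F2210
G1 X43.295 Y89.715 F2210
G1 X52.598 Y93.568 F2210
G1 X56.451 Y102.871 F2210
M5
G00 X0.000 Y0.000

1 u = 1 mm; y_m = 137.635 − y.

[1] `<path>` closed polygon, #0000ff→score S577 F2210: (135.899,39.547) → (10.980,98.412) → (69.030,88.211) → (98.441,19.167) → (135.899,39.547) (closed)

[2] `<path>` rectangle, #0000ff→score S577 F2210: (30.062,128.985) → (79.525,128.985) → (79.525,110.807) → (30.062,110.807) → (30.062,128.985) (closed)

[3] `<polyline>` line segment, #0000ff→score S577 F2210: (151.566,119.001) → (177.383,30.675)

[4] `<circle>` circle, #0000ff→score S577 F2210: (56.451,102.871) → (52.598,112.174) → (43.295,116.027) → (33.992,112.174) → (30.139,102.871) → (33.992,93.568) → (43.295,89.715) → (52.598,93.568) → (56.451,102.871) (closed)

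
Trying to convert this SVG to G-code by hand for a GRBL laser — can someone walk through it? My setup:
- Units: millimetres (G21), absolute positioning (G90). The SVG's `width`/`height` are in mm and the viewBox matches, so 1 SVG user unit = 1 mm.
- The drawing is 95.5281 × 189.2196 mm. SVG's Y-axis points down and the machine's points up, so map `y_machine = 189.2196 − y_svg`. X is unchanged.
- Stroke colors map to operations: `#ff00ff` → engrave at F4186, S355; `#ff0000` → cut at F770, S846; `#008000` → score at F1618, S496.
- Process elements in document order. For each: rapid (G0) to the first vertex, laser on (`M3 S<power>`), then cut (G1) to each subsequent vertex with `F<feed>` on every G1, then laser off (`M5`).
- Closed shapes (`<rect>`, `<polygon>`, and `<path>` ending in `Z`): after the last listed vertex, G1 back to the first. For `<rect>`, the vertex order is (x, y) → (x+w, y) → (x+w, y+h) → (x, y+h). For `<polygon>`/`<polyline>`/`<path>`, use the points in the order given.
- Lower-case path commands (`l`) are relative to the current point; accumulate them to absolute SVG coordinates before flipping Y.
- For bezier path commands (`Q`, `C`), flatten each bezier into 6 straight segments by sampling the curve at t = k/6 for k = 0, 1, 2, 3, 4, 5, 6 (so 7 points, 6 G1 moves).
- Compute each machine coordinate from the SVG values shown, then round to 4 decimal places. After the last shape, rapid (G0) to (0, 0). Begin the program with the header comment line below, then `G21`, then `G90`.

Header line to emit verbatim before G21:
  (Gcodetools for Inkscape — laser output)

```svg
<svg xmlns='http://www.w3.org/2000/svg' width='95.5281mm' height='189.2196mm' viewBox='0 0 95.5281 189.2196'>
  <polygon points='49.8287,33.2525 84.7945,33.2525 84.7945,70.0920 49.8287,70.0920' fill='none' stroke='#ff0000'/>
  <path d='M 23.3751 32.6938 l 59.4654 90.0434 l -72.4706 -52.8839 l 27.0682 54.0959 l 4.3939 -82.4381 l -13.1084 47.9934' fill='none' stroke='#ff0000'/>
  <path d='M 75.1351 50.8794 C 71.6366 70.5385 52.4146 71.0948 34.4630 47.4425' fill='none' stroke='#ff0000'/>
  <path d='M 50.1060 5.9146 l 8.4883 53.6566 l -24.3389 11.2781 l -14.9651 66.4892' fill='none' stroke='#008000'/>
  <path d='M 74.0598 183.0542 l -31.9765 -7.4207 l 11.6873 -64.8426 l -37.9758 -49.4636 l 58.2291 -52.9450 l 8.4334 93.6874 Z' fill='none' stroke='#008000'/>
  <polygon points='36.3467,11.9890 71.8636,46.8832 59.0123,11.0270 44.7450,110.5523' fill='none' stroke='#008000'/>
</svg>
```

(Gcodetools for Inkscape — laser output)
G21
G90
G0 X49.8287 Y155.9671
M3 S846
G1 X84.7945 Y155.9671 F770
G1 X84.7945 Y119.1276 F770
G1 X49.8287 Y119.1276 F770
G1 X49.8287 Y155.9671 F770
M5
G0 X23.3751 Y156.5258
M3 S846
G1 X82.8405 Y66.4824 F770
G1 X10.3699 Y119.3663 F770
G1 X37.4381 Y65.2704 F770
G1 X41.8320 Y147.7085 F770
G1 X28.7236 Y99.7151 F770
M5
G0 X75.1351 Y138.3402
M3 S846
G1 X72.1542 Y130.1262 F770
G1 X67.0248 Y125.2378 F770
G1 X60.2190 Y123.8169 F770
G1 X52.2087 Y126.0052 F770
G1 X43.4660 Y131.9447 F770
G1 X34.4630 Y141.7771 F770
M5
G0 X50.1060 Y183.3050
M3 S496
G1 X58.5943 Y129.6484 F1618
G1 X34.2554 Y118.3703 F1618
G1 X19.2903 Y51.8811 F1618
M5
G0 X74.0598 Y6.1654
M3 S496
G1 X42.0833 Y13.5861 F1618
G1 X53.7706 Y78.4287 F1618
G1 X15.7948 Y127.8923 F1618
G1 X74.0239 Y180.8373 F1618
G1 X82.4573 Y87.1499 F1618
G1 X74.0598 Y6.1654 F1618
M5
G0 X36.3467 Y177.2306
M3 S496
G1 X71.8636 Y142.3364 F1618
G1 X59.0123 Y178.1926 F1618
G1 X44.7450 Y78.6673 F1618
G1 X36.3467 Y177.2306 F1618
M5
G0 X0.0000 Y0.0000

viewBox `0 0 95.5281 189.2196` with mm width/height → 1 unit = 1 mm. Flip: y_m = 189.2196 − y_svg.

**Shape 1** — `<polygon>` rectangle, stroke `#ff0000` → cut (S846, F770). Machine vertices: (49.8287,155.9671) → (84.7945,155.9671) → (84.7945,119.1276) → (49.8287,119.1276) → (49.8287,155.9671). Closed: final G1 returns to the first vertex.

**Shape 2** — `<path>` open polyline, stroke `#ff0000` → cut (S846, F770). Machine vertices: (23.3751,156.5258) → (82.8405,66.4824) → (10.3699,119.3663) → (37.4381,65.2704) → (41.8320,147.7085) → (28.7236,99.7151). Open path.

**Shape 3** — `<path>` cubic bezier, stroke `#ff0000` → cut (S846, F770). Control points (SVG): P0=(75.1351,50.8794), P1=(71.6366,70.5385), P2=(52.4146,71.0948), P3=(34.4630,47.4425); sampled at t=k/6. Machine vertices: (75.1351,138.3402) → (72.1542,130.1262) → (67.0248,125.2378) → (60.2190,123.8169) → (52.2087,126.0052) → (43.4660,131.9447) → (34.4630,141.7771). Open path.

**Shape 4** — `<path>` open polyline, stroke `#008000` → score (S496, F1618). Machine vertices: (50.1060,183.3050) → (58.5943,129.6484) → (34.2554,118.3703) → (19.2903,51.8811). Open path.

**Shape 5** — `<path>` closed polygon, stroke `#008000` → score (S496, F1618). Machine vertices: (74.0598,6.1654) → (42.0833,13.5861) → (53.7706,78.4287) → (15.7948,127.8923) → (74.0239,180.8373) → (82.4573,87.1499) → (74.0598,6.1654). Closed: final G1 returns to the first vertex.

**Shape 6** — `<polygon>` closed polygon, stroke `#008000` → score (S496, F1618). Machine vertices: (36.3467,177.2306) → (71.8636,142.3364) → (59.0123,178.1926) → (44.7450,78.6673) → (36.3467,177.2306). Closed: final G1 returns to the first vertex.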